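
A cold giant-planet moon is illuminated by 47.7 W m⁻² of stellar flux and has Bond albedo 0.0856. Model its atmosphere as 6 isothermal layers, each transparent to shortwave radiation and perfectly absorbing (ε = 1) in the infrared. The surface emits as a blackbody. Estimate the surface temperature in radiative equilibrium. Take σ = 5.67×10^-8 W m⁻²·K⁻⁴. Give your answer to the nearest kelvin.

Top-of-atmosphere balance: σT_e⁴ = S(1−α)/4 = 10.90 W m⁻² → T_e = 117.8 K.
For an N-layer opaque stack, T_s⁴ = (N+1)T_e⁴, hence T_s = (7)^(1/4)×117.8 K = 191.5 K.

192 K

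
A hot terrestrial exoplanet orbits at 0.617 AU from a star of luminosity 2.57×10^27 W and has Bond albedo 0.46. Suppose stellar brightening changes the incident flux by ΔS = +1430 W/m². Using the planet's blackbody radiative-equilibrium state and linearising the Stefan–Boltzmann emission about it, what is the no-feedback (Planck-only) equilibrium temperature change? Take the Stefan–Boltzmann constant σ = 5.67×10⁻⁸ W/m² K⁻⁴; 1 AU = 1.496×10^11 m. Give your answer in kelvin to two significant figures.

d = 0.617 × 1.496×10^11 m = 9.230×10^10 m.
Flux at the orbit: S = L/(4πd²) = 2.57×10^27/(4π·(9.23×10^10)²) = 24000 W/m².
Unperturbed T_e = [24000·(1−0.46)/(4σ)]^¼ = 488.9 K.
TOA radiative forcing: ΔF = (1−α)ΔS/4 = 0.54·(+1430)/4 = 193.1 W/m².
The Planck feedback parameter is 4σT_e³ = 26.51 W/m²/K.
So ΔT₀ = 193.1/26.51 = 7.28 K.

7.3 K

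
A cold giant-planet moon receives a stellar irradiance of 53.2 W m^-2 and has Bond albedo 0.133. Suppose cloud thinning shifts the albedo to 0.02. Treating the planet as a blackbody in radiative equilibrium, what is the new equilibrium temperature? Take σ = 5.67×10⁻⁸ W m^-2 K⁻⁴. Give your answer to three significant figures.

123 kelvin

New equilibrium: T₂ = [(1−0.02)·53.20/(4σ)]^(1/4) = 123.1 K.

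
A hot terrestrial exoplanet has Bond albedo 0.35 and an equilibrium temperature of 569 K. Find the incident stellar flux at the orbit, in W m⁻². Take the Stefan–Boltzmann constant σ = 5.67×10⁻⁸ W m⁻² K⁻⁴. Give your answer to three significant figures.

36600 W m⁻²

Invert the energy balance for S: S = 4σT⁴/(1−α).
The emitted flux is σT⁴ = 5943 W m⁻².
S = 4·5943/0.65 = 36570 W m⁻².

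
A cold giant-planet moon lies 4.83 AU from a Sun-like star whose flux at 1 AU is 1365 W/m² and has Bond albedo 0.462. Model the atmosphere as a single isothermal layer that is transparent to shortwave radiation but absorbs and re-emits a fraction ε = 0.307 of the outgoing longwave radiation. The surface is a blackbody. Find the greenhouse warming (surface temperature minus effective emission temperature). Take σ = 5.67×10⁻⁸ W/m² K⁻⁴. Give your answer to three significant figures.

Irradiance scales as 1/d², so S = 1365 W/m² × (1/4.83)² = 58.51 W/m².
Effective emission temperature (TOA balance): σT_e⁴ = S(1−α)/4 = 7.870 W/m² → T_e = 108.5 K.
Surface balance with a leaky layer gives σT_s⁴ = σT_e⁴·2/(2−ε), so T_s = T_e·[2/(2−0.307)]^(1/4) = 113.2 K.
Greenhouse warming: T_s − T_e = 4.617 K.

4.62 K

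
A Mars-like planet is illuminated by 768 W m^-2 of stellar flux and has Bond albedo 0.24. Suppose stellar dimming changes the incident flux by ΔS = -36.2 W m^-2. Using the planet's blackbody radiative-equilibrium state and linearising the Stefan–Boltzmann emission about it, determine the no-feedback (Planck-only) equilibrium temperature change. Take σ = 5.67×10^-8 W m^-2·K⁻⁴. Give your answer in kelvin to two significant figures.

-2.7 K

The baseline emission temperature is T_e = 225.2 K.
TOA radiative forcing: ΔF = (1−α)ΔS/4 = 0.76·(-36.2)/4 = -6.878 W m^-2.
Linearising σT⁴ gives d(σT⁴)/dT = 4σT_e³ = 2.591 W m^-2 per K.
Hence the no-feedback warming is ΔF/(4σT_e³) = -2.65 K.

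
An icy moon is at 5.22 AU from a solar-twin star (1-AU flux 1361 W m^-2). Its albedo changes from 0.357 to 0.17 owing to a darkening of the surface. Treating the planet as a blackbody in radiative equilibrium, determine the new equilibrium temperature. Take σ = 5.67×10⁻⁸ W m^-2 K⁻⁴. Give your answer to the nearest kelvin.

116 K

Flux at the orbit: S = 1361/(5.22)² = 49.95 W m^-2.
With the new albedo, S(1−α₂)/4 = 10.36 W m^-2, so T₂ = 116.3 K.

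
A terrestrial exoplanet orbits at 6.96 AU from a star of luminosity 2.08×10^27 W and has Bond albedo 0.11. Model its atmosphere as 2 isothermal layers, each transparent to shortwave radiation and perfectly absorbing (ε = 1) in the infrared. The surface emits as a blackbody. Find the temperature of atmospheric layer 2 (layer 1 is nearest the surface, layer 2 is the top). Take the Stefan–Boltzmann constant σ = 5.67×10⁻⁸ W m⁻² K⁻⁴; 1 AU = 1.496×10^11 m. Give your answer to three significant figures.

d = 6.96 × 1.496×10^11 m = 1.041×10^12 m.
Flux at the orbit: S = L/(4πd²) = 2.08×10^27/(4π·(1.04×10^12)²) = 152.7 W m⁻².
OLR = S(1−α)/4 = 33.97 W m⁻²; the top layer radiates at T_e = 156.5 K.
Each opaque layer satisfies 2T_j⁴ = T_{j−1}⁴ + T_{j+1}⁴, giving T_k⁴ = (N+1−k)T_e⁴.
T_2 = (1)^(1/4)·156.5 = 156.5 K.

156 K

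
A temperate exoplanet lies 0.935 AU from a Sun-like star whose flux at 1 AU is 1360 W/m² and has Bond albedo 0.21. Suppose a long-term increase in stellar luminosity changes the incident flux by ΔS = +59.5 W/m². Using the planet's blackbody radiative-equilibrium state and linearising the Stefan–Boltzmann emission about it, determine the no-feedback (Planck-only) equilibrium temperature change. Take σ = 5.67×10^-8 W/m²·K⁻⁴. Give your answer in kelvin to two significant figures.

Irradiance scales as 1/d², so S = 1360 W/m² × (1/0.935)² = 1556 W/m².
The baseline emission temperature is T_e = 271.3 K.
Only a fraction (1−α) is absorbed and it's spread over 4πR², so ΔF = (1−α)ΔS/4 = 11.75 W/m².
Planck response: λ_P = 4σT_e³ = 4·5.67×10⁻⁸·(271.3)³ = 4.530 W/m²/K.
So ΔT₀ = 11.75/4.530 = 2.59 K.

2.6 kelvin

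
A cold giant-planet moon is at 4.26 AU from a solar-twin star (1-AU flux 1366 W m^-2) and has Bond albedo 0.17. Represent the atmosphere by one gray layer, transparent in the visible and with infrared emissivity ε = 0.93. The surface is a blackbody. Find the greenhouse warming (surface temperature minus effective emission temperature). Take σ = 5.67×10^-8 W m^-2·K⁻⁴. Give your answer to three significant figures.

21.8 kelvin

Irradiance scales as 1/d², so S = 1366 W m^-2 × (1/4.26)² = 75.27 W m^-2.
The planet radiates to space at T_e = [S(1−α)/(4σ)]^(1/4) = 128.8 K.
For a single slab of emissivity ε, T_s⁴ = 2T_e⁴/(2−ε); thus T_s = 128.8·(1.869)^(1/4) = 150.6 K.
T_s − T_e = 150.6 − 128.8 = 21.81 K.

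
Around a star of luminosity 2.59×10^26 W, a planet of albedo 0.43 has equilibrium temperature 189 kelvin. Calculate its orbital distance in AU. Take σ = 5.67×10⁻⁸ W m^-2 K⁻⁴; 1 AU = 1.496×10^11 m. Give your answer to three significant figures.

1.35 AU

Energy balance gives S = 4σT⁴/(1−α) = 507.7 W m^-2.
S = L/(4πd²) → d = √(L/4πS) = √(2.59×10^26/(4π·507.7)) = 2.015×10^11 m = 1.347 AU.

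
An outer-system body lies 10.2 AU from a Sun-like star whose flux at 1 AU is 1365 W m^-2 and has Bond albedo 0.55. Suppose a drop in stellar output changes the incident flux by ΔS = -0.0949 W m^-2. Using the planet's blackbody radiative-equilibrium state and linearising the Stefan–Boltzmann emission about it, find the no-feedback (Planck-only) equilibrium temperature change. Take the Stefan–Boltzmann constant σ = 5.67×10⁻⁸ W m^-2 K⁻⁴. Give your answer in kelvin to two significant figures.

By the inverse-square law, S = 1365/10.2² = 13.12 W m^-2.
Unperturbed T_e = [13.12·(1−0.55)/(4σ)]^¼ = 71.43 K.
ΔF = Δ[S(1−α)]/4 = (1−0.55)·-0.0949/4 = -0.01068 W m^-2.
Planck response: λ_P = 4σT_e³ = 4·5.67×10⁻⁸·(71.43)³ = 0.08266 W m^-2/K.
So ΔT₀ = -0.01068/0.08266 = -0.129 K.

-0.13 kelvin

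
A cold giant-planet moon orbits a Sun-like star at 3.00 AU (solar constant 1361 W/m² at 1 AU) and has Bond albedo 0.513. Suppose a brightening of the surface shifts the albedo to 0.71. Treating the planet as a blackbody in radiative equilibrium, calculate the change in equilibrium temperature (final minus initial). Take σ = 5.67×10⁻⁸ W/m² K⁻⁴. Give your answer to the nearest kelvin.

-16 K

By the inverse-square law, S = 1361/3.00² = 151.2 W/m².
With α = 0.513, T₁ = 134.2 K.
After:  T₂ = [151.2·0.29/(4σ)]^(1/4) = 117.9 K.
Change: 117.9 − 134.2 = -16.32 K.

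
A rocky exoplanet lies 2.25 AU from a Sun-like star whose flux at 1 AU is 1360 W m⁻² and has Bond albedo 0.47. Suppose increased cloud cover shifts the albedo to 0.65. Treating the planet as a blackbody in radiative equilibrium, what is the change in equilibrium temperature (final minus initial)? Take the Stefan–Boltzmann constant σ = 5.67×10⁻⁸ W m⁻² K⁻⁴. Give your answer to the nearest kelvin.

-16 K

By the inverse-square law, S = 1360/2.25² = 268.6 W m⁻².
With α = 0.47, T₁ = 158.3 K.
With α = 0.65, T₂ = 142.7 K.
Change: 142.7 − 158.3 = -15.60 K.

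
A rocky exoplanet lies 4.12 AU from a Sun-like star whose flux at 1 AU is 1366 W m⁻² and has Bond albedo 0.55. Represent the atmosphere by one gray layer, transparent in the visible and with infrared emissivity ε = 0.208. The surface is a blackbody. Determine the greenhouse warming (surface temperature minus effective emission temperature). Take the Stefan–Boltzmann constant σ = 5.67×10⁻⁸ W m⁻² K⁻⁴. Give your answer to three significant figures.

Irradiance scales as 1/d², so S = 1366 W m⁻² × (1/4.12)² = 80.47 W m⁻².
At the top of the atmosphere, σT_e⁴ = S(1−α)/4 = 9.053 W m⁻², giving T_e = 112.4 K.
The surface balance (absorbed SW + ε·downward IR = σT_s⁴) with T_a⁴ = T_s⁴/2 reduces to T_s = T_e·[2/(2−ε)]^¼ = 115.5 K.
The atmosphere warms the surface by 3.129 K.

3.13 kelvin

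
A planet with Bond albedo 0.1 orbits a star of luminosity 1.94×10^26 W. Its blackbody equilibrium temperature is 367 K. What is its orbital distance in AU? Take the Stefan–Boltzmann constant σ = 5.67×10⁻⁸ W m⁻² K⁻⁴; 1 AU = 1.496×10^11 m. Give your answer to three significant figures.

0.388 AU

The flux needed for this T is 4σT⁴/(1−0.1) = 4572 W m⁻².
Then d = [L/(4πS)]^(1/2) = 5.811×10^10 m, i.e. 0.3884 AU.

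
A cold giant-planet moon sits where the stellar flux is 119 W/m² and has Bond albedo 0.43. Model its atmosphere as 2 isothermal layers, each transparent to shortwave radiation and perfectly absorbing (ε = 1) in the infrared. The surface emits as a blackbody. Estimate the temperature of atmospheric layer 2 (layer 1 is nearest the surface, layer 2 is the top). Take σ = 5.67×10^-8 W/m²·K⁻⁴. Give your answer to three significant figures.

132 kelvin

The effective emission temperature is T_e = [S(1−α)/(4σ)]^¼ = 131.5 K.
In the N-layer model, layer k (counted from the surface) has T_k = (N+1−k)^(1/4)·T_e.
With k = 2: T_2 = (2+1−2)^¼·131.5 K = 131.5 K.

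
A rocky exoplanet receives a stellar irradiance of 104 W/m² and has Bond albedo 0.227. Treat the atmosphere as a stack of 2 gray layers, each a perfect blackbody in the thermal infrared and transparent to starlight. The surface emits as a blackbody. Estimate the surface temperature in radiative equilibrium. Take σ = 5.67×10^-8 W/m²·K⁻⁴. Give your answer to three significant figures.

181 K

The effective emission temperature is T_e = [S(1−α)/(4σ)]^¼ = 137.2 K.
Layer-by-layer balance gives σT_s⁴ = (N+1)σT_e⁴, so T_s = 3^¼·137.2 = 180.6 K.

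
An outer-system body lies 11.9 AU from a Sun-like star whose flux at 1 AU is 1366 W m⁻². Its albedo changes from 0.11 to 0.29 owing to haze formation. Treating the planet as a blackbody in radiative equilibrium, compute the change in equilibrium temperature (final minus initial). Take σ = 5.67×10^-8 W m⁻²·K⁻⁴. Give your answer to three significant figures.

By the inverse-square law, S = 1366/11.9² = 9.646 W m⁻².
Before: T₁ = [9.646·0.89/(4σ)]^(1/4) = 78.44 K.
After:  T₂ = [9.646·0.71/(4σ)]^(1/4) = 74.13 K.
Change: 74.13 − 78.44 = -4.308 K.

-4.31 kelvin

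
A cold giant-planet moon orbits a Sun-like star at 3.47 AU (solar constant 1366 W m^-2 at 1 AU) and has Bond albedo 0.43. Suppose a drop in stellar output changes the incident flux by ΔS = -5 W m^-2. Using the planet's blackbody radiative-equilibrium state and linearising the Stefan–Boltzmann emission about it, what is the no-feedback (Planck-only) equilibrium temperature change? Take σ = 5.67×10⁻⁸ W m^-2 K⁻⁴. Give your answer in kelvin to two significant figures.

By the inverse-square law, S = 1366/3.47² = 113.4 W m^-2.
Reference equilibrium: T_e = [S(1−α)/(4σ)]^(1/4) = 129.9 K.
Only a fraction (1−α) is absorbed and it's spread over 4πR², so ΔF = (1−α)ΔS/4 = -0.7125 W m^-2.
The Planck feedback parameter is 4σT_e³ = 0.4976 W m^-2/K.
So ΔT₀ = -0.7125/0.4976 = -1.43 K.

-1.4 K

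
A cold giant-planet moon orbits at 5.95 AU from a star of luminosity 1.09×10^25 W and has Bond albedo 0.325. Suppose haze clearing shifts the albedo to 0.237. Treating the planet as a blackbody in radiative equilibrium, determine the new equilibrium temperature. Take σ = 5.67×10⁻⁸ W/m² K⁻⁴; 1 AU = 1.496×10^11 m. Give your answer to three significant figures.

Orbital distance: d = 5.95 AU = 8.901×10^11 m.
Flux at the orbit: S = L/(4πd²) = 1.09×10^25/(4π·(8.90×10^11)²) = 1.095 W/m².
T₂ = [S(1−α₂)/(4σ)]^(1/4) = [1.095·0.763/(4σ)]^(1/4) = 43.81 K.

43.8 K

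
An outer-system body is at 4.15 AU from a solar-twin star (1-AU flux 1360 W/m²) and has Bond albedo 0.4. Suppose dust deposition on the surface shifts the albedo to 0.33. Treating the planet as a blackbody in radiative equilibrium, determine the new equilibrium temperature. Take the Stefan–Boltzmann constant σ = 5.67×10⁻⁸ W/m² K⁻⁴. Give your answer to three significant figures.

124 K

By the inverse-square law, S = 1360/4.15² = 78.97 W/m².
New equilibrium: T₂ = [(1−0.33)·78.97/(4σ)]^(1/4) = 123.6 K.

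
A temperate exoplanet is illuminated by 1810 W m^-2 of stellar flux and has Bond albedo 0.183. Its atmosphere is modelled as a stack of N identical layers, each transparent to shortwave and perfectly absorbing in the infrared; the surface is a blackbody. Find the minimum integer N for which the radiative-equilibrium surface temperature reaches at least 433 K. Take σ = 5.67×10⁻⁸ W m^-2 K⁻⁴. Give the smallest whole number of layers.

5

The effective emission temperature is T_e = [S(1−α)/(4σ)]^¼ = 284.2 K.
Need (N+1)T_e⁴ ≥ T_s⁴, i.e. N+1 ≥ (433/284.2)⁴ = 5.391.
The minimum whole number is N = 5.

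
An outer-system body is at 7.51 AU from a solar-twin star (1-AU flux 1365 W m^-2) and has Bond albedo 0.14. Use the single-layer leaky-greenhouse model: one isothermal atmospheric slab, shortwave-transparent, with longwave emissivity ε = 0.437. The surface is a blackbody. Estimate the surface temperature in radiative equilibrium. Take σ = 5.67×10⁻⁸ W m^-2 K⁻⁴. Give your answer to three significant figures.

104 kelvin

By the inverse-square law, S = 1365/7.51² = 24.20 W m^-2.
The planet radiates to space at T_e = [S(1−α)/(4σ)]^(1/4) = 97.88 K.
For a single slab of emissivity ε, T_s⁴ = 2T_e⁴/(2−ε); thus T_s = 97.88·(1.28)^(1/4) = 104.1 K.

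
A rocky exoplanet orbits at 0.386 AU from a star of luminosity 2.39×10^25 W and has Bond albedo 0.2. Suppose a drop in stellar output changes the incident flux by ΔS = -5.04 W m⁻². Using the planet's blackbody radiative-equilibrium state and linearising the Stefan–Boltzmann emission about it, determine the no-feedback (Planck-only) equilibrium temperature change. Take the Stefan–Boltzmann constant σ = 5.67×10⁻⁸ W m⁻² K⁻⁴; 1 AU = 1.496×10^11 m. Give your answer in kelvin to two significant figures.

-0.47 K

d = 0.386 × 1.496×10^11 m = 5.775×10^10 m.
S = L/(4πd²) = 570.4 W m⁻².
Unperturbed T_e = [570.4·(1−0.2)/(4σ)]^¼ = 211.8 K.
TOA radiative forcing: ΔF = (1−α)ΔS/4 = 0.8·(-5.04)/4 = -1.008 W m⁻².
Planck response: λ_P = 4σT_e³ = 4·5.67×10⁻⁸·(211.8)³ = 2.154 W m⁻²/K.
Hence the no-feedback warming is ΔF/(4σT_e³) = -0.468 K.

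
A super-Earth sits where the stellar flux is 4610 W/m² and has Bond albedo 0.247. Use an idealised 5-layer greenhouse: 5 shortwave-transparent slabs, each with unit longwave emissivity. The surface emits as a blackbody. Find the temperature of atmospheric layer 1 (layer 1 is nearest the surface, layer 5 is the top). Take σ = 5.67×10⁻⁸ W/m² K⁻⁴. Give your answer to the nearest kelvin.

526 K

Top-of-atmosphere balance: σT_e⁴ = S(1−α)/4 = 867.8 W/m² → T_e = 351.7 K.
The net upward flux σT_e⁴ is constant between every pair of levels, so T_k⁴ = (N+1−k)T_e⁴.
With k = 1: T_1 = (5+1−1)^¼·351.7 K = 526.0 K.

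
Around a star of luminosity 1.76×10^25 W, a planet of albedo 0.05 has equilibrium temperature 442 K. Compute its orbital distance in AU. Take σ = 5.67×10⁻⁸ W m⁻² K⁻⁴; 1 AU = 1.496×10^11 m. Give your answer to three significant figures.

0.0829 AU

The flux needed for this T is 4σT⁴/(1−0.05) = 9112 W m⁻².
S = L/(4πd²) → d = √(L/4πS) = √(1.76×10^25/(4π·9112)) = 1.240×10^10 m = 0.08287 AU.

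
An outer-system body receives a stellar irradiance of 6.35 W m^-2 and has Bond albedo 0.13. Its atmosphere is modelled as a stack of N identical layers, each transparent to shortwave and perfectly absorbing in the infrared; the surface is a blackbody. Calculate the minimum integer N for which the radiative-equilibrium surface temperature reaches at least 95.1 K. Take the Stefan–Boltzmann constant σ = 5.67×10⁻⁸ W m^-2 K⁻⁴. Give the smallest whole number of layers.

3

Top-of-atmosphere balance: σT_e⁴ = S(1−α)/4 = 1.381 W m^-2 → T_e = 70.25 K.
Need (N+1)T_e⁴ ≥ T_s⁴, i.e. N+1 ≥ (95.1/70.25)⁴ = 3.358.
The minimum whole number is N = 3.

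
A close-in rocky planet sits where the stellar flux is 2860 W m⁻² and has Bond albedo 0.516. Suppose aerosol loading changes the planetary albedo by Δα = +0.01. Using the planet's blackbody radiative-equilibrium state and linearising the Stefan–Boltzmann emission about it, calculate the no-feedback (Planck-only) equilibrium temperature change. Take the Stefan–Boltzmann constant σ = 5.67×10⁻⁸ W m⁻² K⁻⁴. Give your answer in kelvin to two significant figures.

The baseline emission temperature is T_e = 279.5 K.
The change in absorbed flux is Δ[S(1−α)/4] = −SΔα/4 = -7.150 W m⁻².
Planck response: λ_P = 4σT_e³ = 4·5.67×10⁻⁸·(279.5)³ = 4.952 W m⁻²/K.
ΔT₀ = ΔF/λ_P = -7.150/4.952 = -1.44 K.

-1.4 K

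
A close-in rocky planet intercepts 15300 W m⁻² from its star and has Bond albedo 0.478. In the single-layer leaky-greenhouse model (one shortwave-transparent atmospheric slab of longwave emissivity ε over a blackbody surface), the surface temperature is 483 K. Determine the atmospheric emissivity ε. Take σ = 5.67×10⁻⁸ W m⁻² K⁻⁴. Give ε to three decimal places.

First, T_e = [15300·(1−0.478)/(4σ)]^(1/4) = 433.2 K.
Since (2−ε)/2 = (T_e/T_s)⁴ = 0.6470, ε = 0.7059.

0.706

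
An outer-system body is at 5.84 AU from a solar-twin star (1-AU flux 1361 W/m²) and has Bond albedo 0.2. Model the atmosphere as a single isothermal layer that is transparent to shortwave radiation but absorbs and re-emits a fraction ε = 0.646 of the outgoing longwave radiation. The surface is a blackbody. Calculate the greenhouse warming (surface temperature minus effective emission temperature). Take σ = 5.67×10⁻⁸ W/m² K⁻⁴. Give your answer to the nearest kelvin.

Irradiance scales as 1/d², so S = 1361 W/m² × (1/5.84)² = 39.91 W/m².
At the top of the atmosphere, σT_e⁴ = S(1−α)/4 = 7.981 W/m², giving T_e = 108.9 K.
For a single slab of emissivity ε, T_s⁴ = 2T_e⁴/(2−ε); thus T_s = 108.9·(1.477)^(1/4) = 120.1 K.
T_s − T_e = 120.1 − 108.9 = 11.16 K.

11 K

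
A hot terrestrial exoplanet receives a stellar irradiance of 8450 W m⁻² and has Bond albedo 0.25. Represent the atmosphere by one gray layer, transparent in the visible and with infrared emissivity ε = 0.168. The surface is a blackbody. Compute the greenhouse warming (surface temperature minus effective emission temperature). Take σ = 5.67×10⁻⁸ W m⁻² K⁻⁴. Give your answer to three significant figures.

Effective emission temperature (TOA balance): σT_e⁴ = S(1−α)/4 = 1584 W m⁻² → T_e = 408.9 K.
The surface balance (absorbed SW + ε·downward IR = σT_s⁴) with T_a⁴ = T_s⁴/2 reduces to T_s = T_e·[2/(2−ε)]^¼ = 417.9 K.
T_s − T_e = 417.9 − 408.9 = 9.067 K.

9.07 K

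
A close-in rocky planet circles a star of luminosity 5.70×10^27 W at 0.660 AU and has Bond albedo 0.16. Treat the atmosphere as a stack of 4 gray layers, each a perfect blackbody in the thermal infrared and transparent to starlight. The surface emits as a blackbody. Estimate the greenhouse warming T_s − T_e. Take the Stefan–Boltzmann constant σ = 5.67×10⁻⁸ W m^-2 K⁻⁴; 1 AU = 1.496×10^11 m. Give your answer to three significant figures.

319 K

d = 0.660 × 1.496×10^11 m = 9.874×10^10 m.
Spreading L over a sphere of radius d: S = 5.70×10^27/(4π·9.87×10^10²) = 46530 W m^-2.
The effective emission temperature is T_e = [S(1−α)/(4σ)]^¼ = 644.3 K.
T_s = (N+1)^(1/4)·T_e = 963.5 K.
Warming: T_s − T_e = 319.2 K.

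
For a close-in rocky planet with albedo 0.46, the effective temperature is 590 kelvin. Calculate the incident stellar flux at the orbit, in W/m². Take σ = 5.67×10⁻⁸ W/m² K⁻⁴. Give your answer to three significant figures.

50900 W/m²

From S(1−α)/4 = σT⁴: S = 4σT⁴/(1−α).
σT⁴ = 5.67×10⁻⁸·(590)⁴ = 6871 W/m².
So S = 4×6871/(1−0.46) = 50890 W/m².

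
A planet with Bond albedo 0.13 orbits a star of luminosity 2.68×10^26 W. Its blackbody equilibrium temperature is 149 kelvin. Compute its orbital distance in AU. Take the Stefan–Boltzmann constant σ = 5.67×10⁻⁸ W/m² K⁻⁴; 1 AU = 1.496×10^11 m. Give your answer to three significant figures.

The flux needed for this T is 4σT⁴/(1−0.13) = 128.5 W/m².
Then d = [L/(4πS)]^(1/2) = 4.074×10^11 m, i.e. 2.723 AU.

2.72 AU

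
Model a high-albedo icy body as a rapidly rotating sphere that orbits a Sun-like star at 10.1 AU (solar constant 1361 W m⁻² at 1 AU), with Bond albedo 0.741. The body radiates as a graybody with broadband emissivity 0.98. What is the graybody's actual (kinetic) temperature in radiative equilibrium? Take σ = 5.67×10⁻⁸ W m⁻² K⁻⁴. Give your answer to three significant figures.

By the inverse-square law, S = 1361/10.1² = 13.34 W m⁻².
The planet absorbs (1−α)S over its disc πR² and re-emits over 4πR², so the mean absorbed flux is (1−0.741)·13.34/4 = 0.8639 W m⁻².
Radiative balance εσT⁴ = 0.8639 gives T = [0.8639/(0.98·σ)]^(1/4) = 62.79 K.

62.8 K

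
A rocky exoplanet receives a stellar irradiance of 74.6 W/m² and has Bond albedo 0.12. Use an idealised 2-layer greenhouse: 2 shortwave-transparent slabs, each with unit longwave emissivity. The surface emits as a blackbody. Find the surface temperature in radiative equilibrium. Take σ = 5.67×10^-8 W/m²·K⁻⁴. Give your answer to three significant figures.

172 kelvin

OLR = S(1−α)/4 = 16.41 W/m²; the top layer radiates at T_e = 130.4 K.
Layer-by-layer balance gives σT_s⁴ = (N+1)σT_e⁴, so T_s = 3^¼·130.4 = 171.7 K.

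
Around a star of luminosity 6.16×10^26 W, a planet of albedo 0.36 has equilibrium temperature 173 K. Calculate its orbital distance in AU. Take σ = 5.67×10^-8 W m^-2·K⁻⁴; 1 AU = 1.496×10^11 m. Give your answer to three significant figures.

2.63 AU

Energy balance gives S = 4σT⁴/(1−α) = 317.4 W m^-2.
S = L/(4πd²) → d = √(L/4πS) = √(6.16×10^26/(4π·317.4)) = 3.930×10^11 m = 2.627 AU.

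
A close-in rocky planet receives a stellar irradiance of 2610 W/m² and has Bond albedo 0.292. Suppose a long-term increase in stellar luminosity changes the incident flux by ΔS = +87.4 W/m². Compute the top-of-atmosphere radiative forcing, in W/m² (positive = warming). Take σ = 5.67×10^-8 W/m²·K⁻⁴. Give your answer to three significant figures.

TOA radiative forcing: ΔF = (1−α)ΔS/4 = 0.708·(+87.4)/4 = 15.47 W/m².

15.5 W/m²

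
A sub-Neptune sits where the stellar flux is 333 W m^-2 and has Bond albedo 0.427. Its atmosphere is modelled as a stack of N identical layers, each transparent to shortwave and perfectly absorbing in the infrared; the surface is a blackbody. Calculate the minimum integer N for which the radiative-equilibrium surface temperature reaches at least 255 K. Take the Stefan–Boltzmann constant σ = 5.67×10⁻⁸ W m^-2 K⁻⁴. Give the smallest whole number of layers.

The effective emission temperature is T_e = [S(1−α)/(4σ)]^¼ = 170.3 K.
Since T_s⁴ = (N+1)T_e⁴, we need N ≥ (T_s/T_e)⁴ − 1 = 4.026.
So N ≥ 4.026; the smallest integer is N = 5.

5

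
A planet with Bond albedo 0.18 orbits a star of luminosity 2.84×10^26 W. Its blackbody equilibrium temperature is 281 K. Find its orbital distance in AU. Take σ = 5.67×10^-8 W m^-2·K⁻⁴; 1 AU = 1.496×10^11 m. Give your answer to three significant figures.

0.765 AU

Required flux: S = 4σT⁴/(1−α) = 1724 W m^-2.
S = L/(4πd²) → d = √(L/4πS) = √(2.84×10^26/(4π·1724)) = 1.145×10^11 m = 0.7652 AU.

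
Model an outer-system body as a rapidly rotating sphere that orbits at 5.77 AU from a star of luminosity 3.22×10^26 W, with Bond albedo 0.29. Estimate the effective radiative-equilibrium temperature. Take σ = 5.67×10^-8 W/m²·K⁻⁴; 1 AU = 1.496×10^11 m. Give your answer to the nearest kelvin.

d = 5.77 × 1.496×10^11 m = 8.632×10^11 m.
Spreading L over a sphere of radius d: S = 3.22×10^26/(4π·8.63×10^11²) = 34.39 W/m².
Absorbed flux (global mean): S(1−α)/4 = 34.39·0.71/4 = 6.104 W/m².
In equilibrium σT⁴ equals this, so T = 101.9 K.

102 K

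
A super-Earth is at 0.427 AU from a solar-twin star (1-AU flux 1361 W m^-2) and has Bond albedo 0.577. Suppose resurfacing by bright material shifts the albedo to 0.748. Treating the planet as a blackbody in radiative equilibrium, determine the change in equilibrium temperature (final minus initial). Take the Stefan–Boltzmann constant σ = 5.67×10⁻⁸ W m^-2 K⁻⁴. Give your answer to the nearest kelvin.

-42 kelvin

By the inverse-square law, S = 1361/0.427² = 7465 W m^-2.
With α = 0.577, T₁ = 343.5 K.
Final:   T₂ = [S(1−0.748)/(4σ)]^(1/4) = 301.8 K.
Change: 301.8 − 343.5 = -41.72 K.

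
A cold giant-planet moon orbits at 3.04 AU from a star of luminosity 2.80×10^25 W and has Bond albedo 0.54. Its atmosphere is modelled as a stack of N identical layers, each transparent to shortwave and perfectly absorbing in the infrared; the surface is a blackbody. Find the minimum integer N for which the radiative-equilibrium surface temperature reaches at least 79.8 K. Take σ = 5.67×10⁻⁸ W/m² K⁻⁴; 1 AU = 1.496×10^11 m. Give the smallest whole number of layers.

1

d = 3.04 × 1.496×10^11 m = 4.548×10^11 m.
S = L/(4πd²) = 10.77 W/m².
OLR = S(1−α)/4 = 1.239 W/m²; the top layer radiates at T_e = 68.37 K.
T_s = (N+1)^(1/4)·T_e ≥ 79.8 K requires N+1 ≥ (T_s/T_e)⁴ = (79.8/68.37)⁴ = 1.856.
Rounding up, N = 1.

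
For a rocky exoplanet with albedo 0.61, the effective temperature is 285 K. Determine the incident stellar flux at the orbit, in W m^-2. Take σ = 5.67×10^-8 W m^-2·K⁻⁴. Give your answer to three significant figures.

3840 W m^-2

From S(1−α)/4 = σT⁴: S = 4σT⁴/(1−α).
The emitted flux is σT⁴ = 374.1 W m^-2.
S = 4·374.1/0.39 = 3837 W m^-2.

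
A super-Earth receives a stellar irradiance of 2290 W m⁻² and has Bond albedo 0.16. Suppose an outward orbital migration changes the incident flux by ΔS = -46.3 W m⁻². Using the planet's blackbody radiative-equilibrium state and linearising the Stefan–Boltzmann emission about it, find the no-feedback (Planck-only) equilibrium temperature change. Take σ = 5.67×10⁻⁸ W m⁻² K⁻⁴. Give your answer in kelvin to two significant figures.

Reference equilibrium: T_e = [S(1−α)/(4σ)]^(1/4) = 303.5 K.
ΔF = Δ[S(1−α)]/4 = (1−0.16)·-46.3/4 = -9.723 W m⁻².
Linearising σT⁴ gives d(σT⁴)/dT = 4σT_e³ = 6.339 W m⁻² per K.
So ΔT₀ = -9.723/6.339 = -1.53 K.

-1.5 K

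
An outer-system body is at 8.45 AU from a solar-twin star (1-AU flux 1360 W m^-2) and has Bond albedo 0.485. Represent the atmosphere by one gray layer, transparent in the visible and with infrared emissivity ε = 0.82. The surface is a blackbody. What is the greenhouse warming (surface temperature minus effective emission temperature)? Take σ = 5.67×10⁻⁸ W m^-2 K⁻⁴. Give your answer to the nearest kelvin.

11 K

Flux at the orbit: S = 1360/(8.45)² = 19.05 W m^-2.
The planet radiates to space at T_e = [S(1−α)/(4σ)]^(1/4) = 81.10 K.
For a single slab of emissivity ε, T_s⁴ = 2T_e⁴/(2−ε); thus T_s = 81.10·(1.695)^(1/4) = 92.53 K.
Greenhouse warming: T_s − T_e = 11.43 K.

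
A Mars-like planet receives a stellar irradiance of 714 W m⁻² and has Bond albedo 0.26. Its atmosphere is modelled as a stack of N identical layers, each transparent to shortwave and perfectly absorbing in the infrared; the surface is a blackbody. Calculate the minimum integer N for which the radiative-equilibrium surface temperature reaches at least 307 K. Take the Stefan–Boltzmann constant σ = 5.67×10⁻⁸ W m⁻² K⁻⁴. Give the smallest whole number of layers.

The effective emission temperature is T_e = [S(1−α)/(4σ)]^¼ = 219.7 K.
Need (N+1)T_e⁴ ≥ T_s⁴, i.e. N+1 ≥ (307/219.7)⁴ = 3.813.
Rounding up, N = 3.

3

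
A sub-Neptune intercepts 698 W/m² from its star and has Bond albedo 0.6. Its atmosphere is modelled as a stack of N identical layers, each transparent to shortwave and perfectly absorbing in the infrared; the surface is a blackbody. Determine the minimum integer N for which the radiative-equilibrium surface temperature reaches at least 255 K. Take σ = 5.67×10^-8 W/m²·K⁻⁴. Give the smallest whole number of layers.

The effective emission temperature is T_e = [S(1−α)/(4σ)]^¼ = 187.3 K.
Since T_s⁴ = (N+1)T_e⁴, we need N ≥ (T_s/T_e)⁴ − 1 = 2.435.
Rounding up, N = 3.

3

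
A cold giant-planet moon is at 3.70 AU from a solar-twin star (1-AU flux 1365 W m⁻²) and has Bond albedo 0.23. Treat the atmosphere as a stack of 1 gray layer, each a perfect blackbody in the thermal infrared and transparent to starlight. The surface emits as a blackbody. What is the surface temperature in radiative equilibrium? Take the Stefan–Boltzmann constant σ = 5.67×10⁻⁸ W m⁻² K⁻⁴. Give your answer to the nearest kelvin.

161 K

Irradiance scales as 1/d², so S = 1365 W m⁻² × (1/3.70)² = 99.71 W m⁻².
Top-of-atmosphere balance: σT_e⁴ = S(1−α)/4 = 19.19 W m⁻² → T_e = 135.6 K.
For an N-layer opaque stack, T_s⁴ = (N+1)T_e⁴, hence T_s = (2)^(1/4)×135.6 K = 161.3 K.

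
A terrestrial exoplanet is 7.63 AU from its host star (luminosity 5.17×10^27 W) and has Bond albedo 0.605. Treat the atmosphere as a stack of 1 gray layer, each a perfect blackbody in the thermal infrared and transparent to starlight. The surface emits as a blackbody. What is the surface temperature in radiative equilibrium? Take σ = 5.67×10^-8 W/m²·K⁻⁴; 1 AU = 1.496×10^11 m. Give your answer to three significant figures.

182 K

Orbital distance: d = 7.63 AU = 1.141×10^12 m.
S = L/(4πd²) = 315.8 W/m².
Top-of-atmosphere balance: σT_e⁴ = S(1−α)/4 = 31.18 W/m² → T_e = 153.1 K.
Layer-by-layer balance gives σT_s⁴ = (N+1)σT_e⁴, so T_s = 2^¼·153.1 = 182.1 K.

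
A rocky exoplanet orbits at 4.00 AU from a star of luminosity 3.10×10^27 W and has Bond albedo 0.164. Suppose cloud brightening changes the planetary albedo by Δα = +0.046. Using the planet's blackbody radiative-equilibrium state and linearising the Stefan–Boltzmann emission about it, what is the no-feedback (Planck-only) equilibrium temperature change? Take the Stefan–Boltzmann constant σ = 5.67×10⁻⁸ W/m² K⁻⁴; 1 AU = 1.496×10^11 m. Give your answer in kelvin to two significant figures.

-3.1 K

d = 4.00 × 1.496×10^11 m = 5.984×10^11 m.
Spreading L over a sphere of radius d: S = 3.10×10^27/(4π·5.98×10^11²) = 688.9 W/m².
Unperturbed T_e = [688.9·(1−0.164)/(4σ)]^¼ = 224.5 K.
TOA radiative forcing: ΔF = −S·Δα/4 = −688.9·(+0.046)/4 = -7.923 W/m².
Linearising σT⁴ gives d(σT⁴)/dT = 4σT_e³ = 2.566 W/m² per K.
ΔT₀ = ΔF/λ_P = -7.923/2.566 = -3.09 K.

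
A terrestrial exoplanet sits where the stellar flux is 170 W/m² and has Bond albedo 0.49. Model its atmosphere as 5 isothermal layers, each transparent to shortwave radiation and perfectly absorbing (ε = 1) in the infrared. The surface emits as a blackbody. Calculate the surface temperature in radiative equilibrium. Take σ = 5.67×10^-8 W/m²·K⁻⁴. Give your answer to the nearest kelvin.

219 K

OLR = S(1−α)/4 = 21.68 W/m²; the top layer radiates at T_e = 139.8 K.
With N = 5 opaque layers, T_s = (N+1)^(1/4)·T_e = 6^(1/4)·139.8 = 218.8 K.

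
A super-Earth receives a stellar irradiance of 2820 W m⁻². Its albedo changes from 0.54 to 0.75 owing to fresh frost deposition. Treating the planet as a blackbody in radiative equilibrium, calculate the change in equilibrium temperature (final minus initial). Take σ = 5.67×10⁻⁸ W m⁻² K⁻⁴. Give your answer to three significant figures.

Before: T₁ = [2820·0.46/(4σ)]^(1/4) = 275.0 K.
After:  T₂ = [2820·0.25/(4σ)]^(1/4) = 236.1 K.
ΔT = T₂ − T₁ = -38.88 K.

-38.9 K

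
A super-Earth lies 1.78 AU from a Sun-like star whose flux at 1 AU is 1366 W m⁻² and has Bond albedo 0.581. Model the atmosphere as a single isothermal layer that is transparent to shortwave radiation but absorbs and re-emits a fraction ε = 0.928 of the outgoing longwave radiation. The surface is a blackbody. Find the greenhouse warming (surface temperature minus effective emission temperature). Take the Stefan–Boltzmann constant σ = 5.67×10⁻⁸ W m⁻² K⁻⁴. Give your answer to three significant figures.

Flux at the orbit: S = 1366/(1.78)² = 431.1 W m⁻².
The planet radiates to space at T_e = [S(1−α)/(4σ)]^(1/4) = 168.0 K.
The surface balance (absorbed SW + ε·downward IR = σT_s⁴) with T_a⁴ = T_s⁴/2 reduces to T_s = T_e·[2/(2−ε)]^¼ = 196.3 K.
Greenhouse warming: T_s − T_e = 28.34 K.

28.3 kelvin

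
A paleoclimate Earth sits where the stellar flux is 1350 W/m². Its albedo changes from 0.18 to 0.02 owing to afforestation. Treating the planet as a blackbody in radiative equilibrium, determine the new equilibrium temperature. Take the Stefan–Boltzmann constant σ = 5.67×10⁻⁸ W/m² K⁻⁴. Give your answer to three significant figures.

New equilibrium: T₂ = [(1−0.02)·1350/(4σ)]^(1/4) = 276.4 K.

276 K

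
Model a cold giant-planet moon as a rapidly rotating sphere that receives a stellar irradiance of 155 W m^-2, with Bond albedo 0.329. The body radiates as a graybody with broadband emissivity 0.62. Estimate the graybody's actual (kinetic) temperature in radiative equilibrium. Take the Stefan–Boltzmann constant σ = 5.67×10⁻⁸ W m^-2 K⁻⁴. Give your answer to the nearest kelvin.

165 K

The planet absorbs (1−α)S over its disc πR² and re-emits over 4πR², so the mean absorbed flux is (1−0.329)·155.0/4 = 26.00 W m^-2.
Radiative balance εσT⁴ = 26.00 gives T = [26.00/(0.62·σ)]^(1/4) = 164.9 K.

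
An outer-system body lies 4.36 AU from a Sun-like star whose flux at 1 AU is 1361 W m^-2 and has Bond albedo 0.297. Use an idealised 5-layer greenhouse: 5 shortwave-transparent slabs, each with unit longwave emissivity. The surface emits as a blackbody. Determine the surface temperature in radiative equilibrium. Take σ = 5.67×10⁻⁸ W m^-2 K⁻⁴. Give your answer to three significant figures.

191 K

By the inverse-square law, S = 1361/4.36² = 71.60 W m^-2.
OLR = S(1−α)/4 = 12.58 W m^-2; the top layer radiates at T_e = 122.1 K.
For an N-layer opaque stack, T_s⁴ = (N+1)T_e⁴, hence T_s = (6)^(1/4)×122.1 K = 191.0 K.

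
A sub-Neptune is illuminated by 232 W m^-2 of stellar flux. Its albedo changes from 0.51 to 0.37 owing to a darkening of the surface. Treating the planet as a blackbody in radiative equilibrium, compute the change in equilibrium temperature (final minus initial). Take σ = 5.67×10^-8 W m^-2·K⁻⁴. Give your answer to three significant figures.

9.70 K

Before: T₁ = [232.0·0.49/(4σ)]^(1/4) = 149.6 K.
After:  T₂ = [232.0·0.63/(4σ)]^(1/4) = 159.3 K.
ΔT = T₂ − T₁ = 9.702 K.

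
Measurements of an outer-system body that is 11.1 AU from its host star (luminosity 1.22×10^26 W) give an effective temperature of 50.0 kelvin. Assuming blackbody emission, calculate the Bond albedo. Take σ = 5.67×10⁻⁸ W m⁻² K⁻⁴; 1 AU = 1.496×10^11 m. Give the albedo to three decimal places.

0.597

Orbital distance: d = 11.1 AU = 1.661×10^12 m.
Flux at the orbit: S = L/(4πd²) = 1.22×10^26/(4π·(1.66×10^12)²) = 3.521 W m⁻².
Rearranging the radiative balance, α = 1 − 4σT⁴/S.
σT⁴ = 0.3544 W m⁻², so 4σT⁴ = 1.417 W m⁻².
Hence α = 1 − 1.417/3.521 = 0.5974.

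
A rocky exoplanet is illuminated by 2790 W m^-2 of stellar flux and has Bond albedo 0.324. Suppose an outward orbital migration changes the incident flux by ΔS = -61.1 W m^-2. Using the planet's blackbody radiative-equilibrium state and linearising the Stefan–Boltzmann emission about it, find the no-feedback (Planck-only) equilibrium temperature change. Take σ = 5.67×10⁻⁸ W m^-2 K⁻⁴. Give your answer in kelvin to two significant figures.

Unperturbed T_e = [2790·(1−0.324)/(4σ)]^¼ = 302.0 K.
Only a fraction (1−α) is absorbed and it's spread over 4πR², so ΔF = (1−α)ΔS/4 = -10.33 W m^-2.
Planck response: λ_P = 4σT_e³ = 4·5.67×10⁻⁸·(302.0)³ = 6.246 W m^-2/K.
Hence the no-feedback warming is ΔF/(4σT_e³) = -1.65 K.

-1.7 kelvin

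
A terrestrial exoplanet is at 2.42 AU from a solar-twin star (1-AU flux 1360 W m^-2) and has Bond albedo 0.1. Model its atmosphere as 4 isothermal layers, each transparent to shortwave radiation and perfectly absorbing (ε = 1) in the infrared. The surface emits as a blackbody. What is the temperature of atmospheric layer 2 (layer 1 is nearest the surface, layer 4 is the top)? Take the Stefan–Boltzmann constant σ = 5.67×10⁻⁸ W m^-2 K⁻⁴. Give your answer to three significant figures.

229 K

Flux at the orbit: S = 1360/(2.42)² = 232.2 W m^-2.
The effective emission temperature is T_e = [S(1−α)/(4σ)]^¼ = 174.2 K.
In the N-layer model, layer k (counted from the surface) has T_k = (N+1−k)^(1/4)·T_e.
T_2 = (3)^(1/4)·174.2 = 229.3 K.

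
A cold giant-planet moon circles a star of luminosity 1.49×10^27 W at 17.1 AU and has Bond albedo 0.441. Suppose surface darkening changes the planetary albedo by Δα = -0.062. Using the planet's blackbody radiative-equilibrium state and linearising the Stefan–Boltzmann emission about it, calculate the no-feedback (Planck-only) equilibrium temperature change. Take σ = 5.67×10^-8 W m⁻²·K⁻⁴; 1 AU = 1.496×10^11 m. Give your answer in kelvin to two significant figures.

d = 17.1 × 1.496×10^11 m = 2.558×10^12 m.
S = L/(4πd²) = 18.12 W m⁻².
The baseline emission temperature is T_e = 81.75 K.
TOA radiative forcing: ΔF = −S·Δα/4 = −18.12·(-0.062)/4 = 0.2808 W m⁻².
Linearising σT⁴ gives d(σT⁴)/dT = 4σT_e³ = 0.1239 W m⁻² per K.
ΔT₀ = ΔF/λ_P = 0.2808/0.1239 = 2.27 K.

2.3 K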